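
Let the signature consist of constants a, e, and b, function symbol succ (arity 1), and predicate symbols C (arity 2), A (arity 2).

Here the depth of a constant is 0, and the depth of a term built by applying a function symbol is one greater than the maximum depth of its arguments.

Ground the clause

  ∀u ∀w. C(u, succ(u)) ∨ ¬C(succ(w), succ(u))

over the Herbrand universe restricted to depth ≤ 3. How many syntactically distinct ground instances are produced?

Ground terms of depth ≤ 3:
  Count level by level. With function symbols succ/1, the terms of depth ≤ k are the 3 constants together with each function applied to depth-≤(k−1) tuples, so N_k = 3 + N_{k-1}.
  N_0 = 3
  N_1 = 3 + 3 = 6
  N_2 = 3 + 6 = 9
  N_3 = 3 + 9 = 12
So there are 12 ground terms available for substitution.
The clause has 2 distinct variables (u, w), each appearing in the body. In the free term algebra distinct substitutions yield syntactically distinct ground instances.
Number of ground instances = 12^2 = 144.

144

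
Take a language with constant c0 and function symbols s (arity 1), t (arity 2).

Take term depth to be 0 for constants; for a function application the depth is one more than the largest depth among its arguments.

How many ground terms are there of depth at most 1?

3

Write N_k for the number of ground terms of depth ≤ k. A term of depth ≤ k is either a constant or a function symbol applied to arguments of depth ≤ k−1, so N_k = 1 + N_{k-1} + N_{k-1}^2.
N_0 = 1
N_1 = 1 + 1 + 1^2 = 3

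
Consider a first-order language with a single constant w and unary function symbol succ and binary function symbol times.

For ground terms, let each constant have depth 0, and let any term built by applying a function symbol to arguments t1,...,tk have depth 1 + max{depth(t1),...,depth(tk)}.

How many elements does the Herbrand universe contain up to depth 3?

183

Count level by level. With function symbols succ/1, times/2, the terms of depth ≤ k are the 1 constant together with each function applied to depth-≤(k−1) tuples, so N_k = 1 + N_{k-1} + N_{k-1}^2.
N_0 = 1
N_1 = 1 + 1 + 1^2 = 3
N_2 = 1 + 3 + 3^2 = 13
N_3 = 1 + 13 + 13^2 = 183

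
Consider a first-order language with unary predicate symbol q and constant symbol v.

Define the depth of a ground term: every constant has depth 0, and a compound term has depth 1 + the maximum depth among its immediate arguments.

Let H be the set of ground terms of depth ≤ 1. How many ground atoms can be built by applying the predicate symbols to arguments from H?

First count ground terms of depth ≤ 1.
With no function symbols every ground term is a constant, so there is exactly 1 ground term at every depth bound.
N_0 = 1
N_1 = 1
Explicitly: v.
So |H| = 1.
For each predicate symbol, the number of ground atoms is |H| raised to its arity; summing:
  q: 1
Total ground atoms: 1.

1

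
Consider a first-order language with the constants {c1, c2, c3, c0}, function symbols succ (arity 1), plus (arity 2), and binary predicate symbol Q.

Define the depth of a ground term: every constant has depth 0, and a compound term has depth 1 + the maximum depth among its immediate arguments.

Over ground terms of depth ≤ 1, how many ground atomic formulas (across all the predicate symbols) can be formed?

576

First count ground terms of depth ≤ 1.
Count level by level. With function symbols succ/1, plus/2, the terms of depth ≤ k are the 4 constants together with each function applied to depth-≤(k−1) tuples, so N_k = 4 + N_{k-1} + N_{k-1}^2.
N_0 = 4
N_1 = 4 + 4 + 4^2 = 24
So |H| = 24.
For each predicate symbol, the number of ground atoms is |H| raised to its arity; summing:
  Q: 24^2 = 576
Total ground atoms: 576.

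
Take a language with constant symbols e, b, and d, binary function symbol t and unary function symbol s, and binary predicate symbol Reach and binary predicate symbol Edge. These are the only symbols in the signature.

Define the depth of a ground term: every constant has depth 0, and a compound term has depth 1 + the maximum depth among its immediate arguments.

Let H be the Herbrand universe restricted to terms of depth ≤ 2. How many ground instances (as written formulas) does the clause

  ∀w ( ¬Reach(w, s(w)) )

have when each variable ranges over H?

243

Ground terms of depth ≤ 2:
  Let N_k count ground terms of depth at most k. Each non-constant term of depth ≤ k is some function symbol applied to depth-≤(k−1) arguments, giving N_k = 3 + N_{k-1}^2 + N_{k-1}.
  N_0 = 3
  N_1 = 3 + 3^2 + 3 = 15
  N_2 = 3 + 15^2 + 15 = 243
So there are 243 ground terms available for substitution.
The clause has 1 distinct variable (w), which appears in the body. In the free term algebra distinct substitutions yield syntactically distinct ground instances.
Number of ground instances = 243.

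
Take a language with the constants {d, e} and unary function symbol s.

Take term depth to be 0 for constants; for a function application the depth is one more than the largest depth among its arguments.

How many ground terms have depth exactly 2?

2

If N_k denotes the number of depth-≤k ground terms, the 2 constants give N_0 = 2, and each function symbol of arity r contributes N_{k-1}^r new terms at level k: N_k = 2 + N_{k-1}.
N_0 = 2
N_1 = 2 + 2 = 4
N_2 = 2 + 4 = 6
Terms of depth exactly 2: N_2 − N_1 = 6 − 4 = 2.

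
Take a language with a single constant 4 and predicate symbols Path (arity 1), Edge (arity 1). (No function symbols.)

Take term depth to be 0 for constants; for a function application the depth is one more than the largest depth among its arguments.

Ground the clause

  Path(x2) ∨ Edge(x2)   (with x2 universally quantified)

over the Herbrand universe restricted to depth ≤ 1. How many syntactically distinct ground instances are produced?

1

Ground terms of depth ≤ 1:
  With no function symbols every ground term is a constant, so there is exactly 1 ground term at every depth bound.
  N_0 = 1
  N_1 = 1
So there is exactly 1 ground term available for substitution.
There is 1 variable to instantiate (x2),  occurring in at least one literal, so different choices give different ground instances.
Number of ground instances = 1.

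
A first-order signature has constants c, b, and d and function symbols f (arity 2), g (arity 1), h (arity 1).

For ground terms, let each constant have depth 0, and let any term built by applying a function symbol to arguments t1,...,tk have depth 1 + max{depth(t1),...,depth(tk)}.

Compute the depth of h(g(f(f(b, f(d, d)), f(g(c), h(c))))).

5

depth(f(d, d)) = 1 + max(0, 0) = 1
depth(f(b, f(d, d))) = 1 + max(0, 1) = 2
depth(g(c)) = 1 + depth(c) = 1 + 0 = 1
depth(h(c)) = 1 + depth(c) = 1 + 0 = 1
depth(f(g(c), h(c))) = 1 + max(1, 1) = 2
depth(f(f(b, f(d, d)), f(g(c), h(c)))) = 1 + max(2, 2) = 3
depth(g(f(f(b, f(d, d)), f(g(c), h(c))))) = 1 + depth(f(f(b, f(d, d)), f(g(c), h(c)))) = 1 + 3 = 4
depth(h(g(f(f(b, f(d, d)), f(g(c), h(c)))))) = 1 + depth(g(f(f(b, f(d, d)), f(g(c), h(c))))) = 1 + 4 = 5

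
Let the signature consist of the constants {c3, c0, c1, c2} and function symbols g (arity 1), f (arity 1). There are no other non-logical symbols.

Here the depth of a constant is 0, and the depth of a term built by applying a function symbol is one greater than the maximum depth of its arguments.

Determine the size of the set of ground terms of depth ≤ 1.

If N_k denotes the number of depth-≤k ground terms, the 4 constants give N_0 = 4, and each function symbol of arity r contributes N_{k-1}^r new terms at level k: N_k = 4 + N_{k-1} + N_{k-1}.
N_0 = 4
N_1 = 4 + 4 + 4 = 12
Explicitly: c3, c0, c1, c2, g(c3), g(c0), g(c1), g(c2), f(c3), f(c0), f(c1), f(c2).

12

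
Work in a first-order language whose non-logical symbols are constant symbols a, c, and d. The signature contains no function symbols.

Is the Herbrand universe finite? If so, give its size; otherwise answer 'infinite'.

There are no function symbols, so every ground term is one of the 3 constants.
The Herbrand universe is {a, c, d}, which is finite with 3 elements.

3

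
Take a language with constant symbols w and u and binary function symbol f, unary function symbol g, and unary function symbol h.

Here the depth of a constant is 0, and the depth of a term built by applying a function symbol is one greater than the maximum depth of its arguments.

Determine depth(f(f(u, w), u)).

depth(f(u, w)) = 1 + max(0, 0) = 1
depth(f(f(u, w), u)) = 1 + max(1, 0) = 2

2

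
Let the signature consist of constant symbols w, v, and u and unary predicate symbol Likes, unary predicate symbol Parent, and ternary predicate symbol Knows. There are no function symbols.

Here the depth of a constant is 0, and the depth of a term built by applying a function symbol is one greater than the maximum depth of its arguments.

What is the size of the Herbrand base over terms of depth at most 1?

First count ground terms of depth ≤ 1.
With no function symbols every ground term is a constant, so there are exactly 3 ground terms at every depth bound.
N_0 = 3
N_1 = 3
So |H| = 3.
For each predicate symbol, the number of ground atoms is |H| raised to its arity; summing:
  Likes: 3;  Parent: 3;  Knows: 3^3 = 27
Total ground atoms: 3 + 3 + 27 = 33.

33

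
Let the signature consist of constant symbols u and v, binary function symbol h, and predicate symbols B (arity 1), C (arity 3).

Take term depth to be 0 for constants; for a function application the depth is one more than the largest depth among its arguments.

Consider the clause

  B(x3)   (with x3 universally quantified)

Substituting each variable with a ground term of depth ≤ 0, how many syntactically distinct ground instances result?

2

Ground terms of depth ≤ 0:
  If N_k denotes the number of depth-≤k ground terms, the 2 constants give N_0 = 2, and each function symbol of arity r contributes N_{k-1}^r new terms at level k: N_k = 2 + N_{k-1}^2.
  N_0 = 2
  Explicitly: u, v.
So there are 2 ground terms available for substitution.
The body mentions the single quantified variable x3; since ground terms form a free algebra, no two substitutions collapse to the same formula.
Number of ground instances = 2.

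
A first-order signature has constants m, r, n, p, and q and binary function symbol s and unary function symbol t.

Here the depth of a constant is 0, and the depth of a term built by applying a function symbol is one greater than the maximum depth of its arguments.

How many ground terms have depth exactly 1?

Let N_k = |{terms of depth ≤ k}|. Then N_0 = 5 and N_k = 5 + N_{k-1}^2 + N_{k-1} for k ≥ 1 (one summand per function symbol, arity giving the exponent).
N_0 = 5
N_1 = 5 + 5^2 + 5 = 35
Terms of depth exactly 1: N_1 − N_0 = 35 − 5 = 30.

30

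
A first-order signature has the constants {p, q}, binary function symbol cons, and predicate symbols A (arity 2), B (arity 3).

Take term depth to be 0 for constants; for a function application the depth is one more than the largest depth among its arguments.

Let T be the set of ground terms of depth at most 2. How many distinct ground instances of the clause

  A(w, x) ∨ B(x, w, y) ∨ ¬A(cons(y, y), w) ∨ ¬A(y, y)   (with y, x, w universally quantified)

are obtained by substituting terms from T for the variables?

54872

Ground terms of depth ≤ 2:
  Write N_k for the number of ground terms of depth ≤ k. A term of depth ≤ k is either a constant or a function symbol applied to arguments of depth ≤ k−1, so N_k = 2 + N_{k-1}^2.
  N_0 = 2
  N_1 = 2 + 2^2 = 6
  N_2 = 2 + 6^2 = 38
So there are 38 ground terms available for substitution.
The body mentions every one of the 3 quantified variables; since ground terms form a free algebra, no two substitutions collapse to the same formula.
Number of ground instances = 38^3 = 54872.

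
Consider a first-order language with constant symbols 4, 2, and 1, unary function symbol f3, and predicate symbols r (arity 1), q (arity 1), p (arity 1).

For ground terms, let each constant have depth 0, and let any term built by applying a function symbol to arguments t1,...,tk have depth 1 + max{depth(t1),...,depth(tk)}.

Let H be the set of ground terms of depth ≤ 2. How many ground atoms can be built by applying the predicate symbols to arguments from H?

27

First count ground terms of depth ≤ 2.
Write N_k for the number of ground terms of depth ≤ k. A term of depth ≤ k is either a constant or a function symbol applied to arguments of depth ≤ k−1, so N_k = 3 + N_{k-1}.
N_0 = 3
N_1 = 3 + 3 = 6
N_2 = 3 + 6 = 9
Explicitly: 4, 2, 1, f3(4), f3(2), f3(1), f3(f3(4)), f3(f3(2)), f3(f3(1)).
So |H| = 9.
For each predicate symbol, the number of ground atoms is |H| raised to its arity; summing:
  r: 9;  q: 9;  p: 9
Total ground atoms: 9 + 9 + 9 = 27.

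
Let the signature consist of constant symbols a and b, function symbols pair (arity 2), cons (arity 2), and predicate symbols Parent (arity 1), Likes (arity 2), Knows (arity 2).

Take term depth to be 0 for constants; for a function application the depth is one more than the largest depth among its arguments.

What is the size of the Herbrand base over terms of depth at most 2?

First count ground terms of depth ≤ 2.
Count level by level. With function symbols pair/2, cons/2, the terms of depth ≤ k are the 2 constants together with each function applied to depth-≤(k−1) tuples, so N_k = 2 + N_{k-1}^2 + N_{k-1}^2.
N_0 = 2
N_1 = 2 + 2^2 + 2^2 = 10
N_2 = 2 + 10^2 + 10^2 = 202
So |H| = 202.
Ground atoms are formed by filling each argument slot of a predicate with a term from H, so an r-ary predicate gives |H|^r atoms:
  Parent: 202;  Likes: 202^2 = 40804;  Knows: 202^2 = 40804
Total ground atoms: 202 + 40804 + 40804 = 81810.

81810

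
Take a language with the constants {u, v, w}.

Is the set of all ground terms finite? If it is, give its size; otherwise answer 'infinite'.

There are no function symbols, so every ground term is one of the 3 constants.
The Herbrand universe is {u, v, w}, which is finite with 3 elements.

3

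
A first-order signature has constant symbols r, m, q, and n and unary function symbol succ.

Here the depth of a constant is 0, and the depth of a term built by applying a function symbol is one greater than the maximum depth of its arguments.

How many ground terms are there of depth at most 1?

If N_k denotes the number of depth-≤k ground terms, the 4 constants give N_0 = 4, and each function symbol of arity r contributes N_{k-1}^r new terms at level k: N_k = 4 + N_{k-1}.
N_0 = 4
N_1 = 4 + 4 = 8
Explicitly: r, m, q, n, succ(r), succ(m), succ(q), succ(n).

8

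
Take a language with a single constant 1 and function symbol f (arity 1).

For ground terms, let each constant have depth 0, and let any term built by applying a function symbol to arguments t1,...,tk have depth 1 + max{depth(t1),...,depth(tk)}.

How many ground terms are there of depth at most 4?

Count level by level. With function symbols f/1, the terms of depth ≤ k are the 1 constant together with each function applied to depth-≤(k−1) tuples, so N_k = 1 + N_{k-1}.
N_0 = 1
N_1 = 1 + 1 = 2
N_2 = 1 + 2 = 3
N_3 = 1 + 3 = 4
N_4 = 1 + 4 = 5
Explicitly: 1, f(1), f(f(1)), f(f(f(1))), f(f(f(f(1)))).

5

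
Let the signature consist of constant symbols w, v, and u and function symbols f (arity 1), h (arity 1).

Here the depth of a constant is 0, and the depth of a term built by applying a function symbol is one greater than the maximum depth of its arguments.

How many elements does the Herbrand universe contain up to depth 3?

If N_k denotes the number of depth-≤k ground terms, the 3 constants give N_0 = 3, and each function symbol of arity r contributes N_{k-1}^r new terms at level k: N_k = 3 + N_{k-1} + N_{k-1}.
N_0 = 3
N_1 = 3 + 3 + 3 = 9
N_2 = 3 + 9 + 9 = 21
N_3 = 3 + 21 + 21 = 45

45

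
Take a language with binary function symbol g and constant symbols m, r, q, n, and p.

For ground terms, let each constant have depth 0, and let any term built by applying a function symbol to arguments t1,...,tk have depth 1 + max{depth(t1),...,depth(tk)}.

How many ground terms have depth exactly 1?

Write N_k for the number of ground terms of depth ≤ k. A term of depth ≤ k is either a constant or a function symbol applied to arguments of depth ≤ k−1, so N_k = 5 + N_{k-1}^2.
N_0 = 5
N_1 = 5 + 5^2 = 30
Terms of depth exactly 1: N_1 − N_0 = 30 − 5 = 25.

25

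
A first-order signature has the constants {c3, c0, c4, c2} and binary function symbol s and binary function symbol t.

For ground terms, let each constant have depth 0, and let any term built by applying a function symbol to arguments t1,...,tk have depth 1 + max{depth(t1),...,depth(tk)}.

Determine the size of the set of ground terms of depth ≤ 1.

36

If N_k denotes the number of depth-≤k ground terms, the 4 constants give N_0 = 4, and each function symbol of arity r contributes N_{k-1}^r new terms at level k: N_k = 4 + N_{k-1}^2 + N_{k-1}^2.
N_0 = 4
N_1 = 4 + 4^2 + 4^2 = 36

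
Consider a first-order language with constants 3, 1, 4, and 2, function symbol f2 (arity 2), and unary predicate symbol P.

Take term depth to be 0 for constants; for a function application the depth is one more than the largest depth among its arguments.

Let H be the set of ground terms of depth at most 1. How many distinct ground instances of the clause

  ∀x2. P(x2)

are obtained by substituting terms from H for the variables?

20

Ground terms of depth ≤ 1:
  Count level by level. With function symbols f2/2, the terms of depth ≤ k are the 4 constants together with each function applied to depth-≤(k−1) tuples, so N_k = 4 + N_{k-1}^2.
  N_0 = 4
  N_1 = 4 + 4^2 = 20
So there are 20 ground terms available for substitution.
The clause has 1 distinct variable (x2), which appears in the body. In the free term algebra distinct substitutions yield syntactically distinct ground instances.
Number of ground instances = 20.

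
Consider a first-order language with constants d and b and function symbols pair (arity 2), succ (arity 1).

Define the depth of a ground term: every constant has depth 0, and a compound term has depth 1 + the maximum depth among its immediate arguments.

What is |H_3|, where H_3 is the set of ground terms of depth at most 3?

Count level by level. With function symbols pair/2, succ/1, the terms of depth ≤ k are the 2 constants together with each function applied to depth-≤(k−1) tuples, so N_k = 2 + N_{k-1}^2 + N_{k-1}.
N_0 = 2
N_1 = 2 + 2^2 + 2 = 8
N_2 = 2 + 8^2 + 8 = 74
N_3 = 2 + 74^2 + 74 = 5552

5552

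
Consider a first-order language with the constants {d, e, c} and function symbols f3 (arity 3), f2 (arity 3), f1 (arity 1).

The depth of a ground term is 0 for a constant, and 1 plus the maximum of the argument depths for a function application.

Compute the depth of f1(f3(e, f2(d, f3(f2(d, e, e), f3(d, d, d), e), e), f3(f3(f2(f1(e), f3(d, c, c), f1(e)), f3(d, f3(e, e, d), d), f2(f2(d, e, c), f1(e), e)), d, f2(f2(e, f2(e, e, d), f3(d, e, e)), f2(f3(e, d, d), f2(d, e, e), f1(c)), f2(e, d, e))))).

6

depth(f2(d, e, e)) = 1 + max(0, 0, 0) = 1
depth(f3(d, d, d)) = 1 + max(0, 0, 0) = 1
depth(f3(f2(d, e, e), f3(d, d, d), e)) = 1 + max(1, 1, 0) = 2
depth(f2(d, f3(f2(d, e, e), f3(d, d, d), e), e)) = 1 + max(0, 2, 0) = 3
depth(f1(e)) = 1 + depth(e) = 1 + 0 = 1
depth(f3(d, c, c)) = 1 + max(0, 0, 0) = 1
depth(f2(f1(e), f3(d, c, c), f1(e))) = 1 + max(1, 1, 1) = 2
depth(f3(e, e, d)) = 1 + max(0, 0, 0) = 1
depth(f3(d, f3(e, e, d), d)) = 1 + max(0, 1, 0) = 2
depth(f2(d, e, c)) = 1 + max(0, 0, 0) = 1
depth(f2(f2(d, e, c), f1(e), e)) = 1 + max(1, 1, 0) = 2
depth(f3(f2(f1(e), f3(d, c, c), f1(e)), f3(d, f3(e, e, d), d), f2(f2(d, e, c), f1(e), e))) = 1 + max(2, 2, 2) = 3
depth(f2(e, e, d)) = 1 + max(0, 0, 0) = 1
depth(f3(d, e, e)) = 1 + max(0, 0, 0) = 1
depth(f2(e, f2(e, e, d), f3(d, e, e))) = 1 + max(0, 1, 1) = 2
depth(f3(e, d, d)) = 1 + max(0, 0, 0) = 1
depth(f1(c)) = 1 + depth(c) = 1 + 0 = 1
depth(f2(f3(e, d, d), f2(d, e, e), f1(c))) = 1 + max(1, 1, 1) = 2
depth(f2(e, d, e)) = 1 + max(0, 0, 0) = 1
depth(f2(f2(e, f2(e, e, d), f3(d, e, e)), f2(f3(e, d, d), f2(d, e, e), f1(c)), f2(e, d, e))) = 1 + max(2, 2, 1) = 3
depth(f3(f3(f2(f1(e), f3(d, c, c), f1(e)), f3(d, f3(e, e, d), d), f2(f2(d, e, c), f1(e), e)), d, f2(f2(e, f2(e, e, d), f3(d, e, e)), f2(f3(e, d, d), f2(d, e, e), f1(c)), f2(e, d, e)))) = 1 + max(3, 0, 3) = 4
depth(f3(e, f2(d, f3(f2(d, e, e), f3(d, d, d), e), e), f3(f3(f2(f1(e), f3(d, c, c), f1(e)), f3(d, f3(e, e, d), d), f2(f2(d, e, c), f1(e), e)), d, f2(f2(e, f2(e, e, d), f3(d, e, e)), f2(f3(e, d, d), f2(d, e, e), f1(c)), f2(e, d, e))))) = 1 + max(0, 3, 4) = 5
depth(f1(f3(e, f2(d, f3(f2(d, e, e), f3(d, d, d), e), e), f3(f3(f2(f1(e), f3(d, c, c), f1(e)), f3(d, f3(e, e, d), d), f2(f2(d, e, c), f1(e), e)), d, f2(f2(e, f2(e, e, d), f3(d, e, e)), f2(f3(e, d, d), f2(d, e, e), f1(c)), f2(e, d, e)))))) = 1 + depth(f3(e, f2(d, f3(f2(d, e, e), f3(d, d, d), e), e), f3(f3(f2(f1(e), f3(d, c, c), f1(e)), f3(d, f3(e, e, d), d), f2(f2(d, e, c), f1(e), e)), d, f2(f2(e, f2(e, e, d), f3(d, e, e)), f2(f3(e, d, d), f2(d, e, e), f1(c)), f2(e, d, e))))) = 1 + 5 = 6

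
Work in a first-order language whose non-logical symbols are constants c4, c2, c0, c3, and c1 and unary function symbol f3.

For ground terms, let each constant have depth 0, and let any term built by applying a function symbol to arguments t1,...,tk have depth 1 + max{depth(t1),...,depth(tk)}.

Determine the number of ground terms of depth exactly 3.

If N_k denotes the number of depth-≤k ground terms, the 5 constants give N_0 = 5, and each function symbol of arity r contributes N_{k-1}^r new terms at level k: N_k = 5 + N_{k-1}.
N_0 = 5
N_1 = 5 + 5 = 10
N_2 = 5 + 10 = 15
N_3 = 5 + 15 = 20
Terms of depth exactly 3: N_3 − N_2 = 20 − 15 = 5.

5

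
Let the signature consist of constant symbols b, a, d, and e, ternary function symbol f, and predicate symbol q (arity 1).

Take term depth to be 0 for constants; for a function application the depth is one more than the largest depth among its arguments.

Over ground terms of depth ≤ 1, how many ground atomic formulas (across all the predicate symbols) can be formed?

First count ground terms of depth ≤ 1.
Write N_k for the number of ground terms of depth ≤ k. A term of depth ≤ k is either a constant or a function symbol applied to arguments of depth ≤ k−1, so N_k = 4 + N_{k-1}^3.
N_0 = 4
N_1 = 4 + 4^3 = 68
So |H| = 68.
For each predicate symbol, the number of ground atoms is |H| raised to its arity; summing:
  q: 68
Total ground atoms: 68.

68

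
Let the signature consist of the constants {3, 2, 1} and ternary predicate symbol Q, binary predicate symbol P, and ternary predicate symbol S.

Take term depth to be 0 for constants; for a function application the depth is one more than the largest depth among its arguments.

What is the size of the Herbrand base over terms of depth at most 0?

63

First count ground terms of depth ≤ 0.
With no function symbols every ground term is a constant, so there are exactly 3 ground terms at every depth bound.
N_0 = 3
So |H| = 3.
Each predicate of arity r yields |H|^r ground atoms (one per choice of an r-tuple from H):
  Q: 3^3 = 27;  P: 3^2 = 9;  S: 3^3 = 27
Total ground atoms: 27 + 9 + 27 = 63.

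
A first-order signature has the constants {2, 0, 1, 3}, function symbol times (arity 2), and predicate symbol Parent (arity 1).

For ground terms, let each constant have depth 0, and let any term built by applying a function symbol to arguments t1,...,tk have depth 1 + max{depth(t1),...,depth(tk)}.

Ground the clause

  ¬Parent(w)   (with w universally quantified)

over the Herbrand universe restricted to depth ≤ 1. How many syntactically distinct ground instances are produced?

20

Ground terms of depth ≤ 1:
  Let N_k = |{terms of depth ≤ k}|. Then N_0 = 4 and N_k = 4 + N_{k-1}^2 for k ≥ 1 (one summand per function symbol, arity giving the exponent).
  N_0 = 4
  N_1 = 4 + 4^2 = 20
So there are 20 ground terms available for substitution.
The variable w ranges independently over the available ground terms, and distinct assignments produce distinct instances.
Number of ground instances = 20.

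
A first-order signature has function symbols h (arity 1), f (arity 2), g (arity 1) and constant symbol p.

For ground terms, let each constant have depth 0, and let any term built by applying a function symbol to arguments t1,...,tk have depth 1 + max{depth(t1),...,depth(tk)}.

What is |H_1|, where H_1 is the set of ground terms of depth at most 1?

4

If N_k denotes the number of depth-≤k ground terms, the 1 constant gives N_0 = 1, and each function symbol of arity r contributes N_{k-1}^r new terms at level k: N_k = 1 + N_{k-1} + N_{k-1}^2 + N_{k-1}.
N_0 = 1
N_1 = 1 + 1 + 1^2 + 1 = 4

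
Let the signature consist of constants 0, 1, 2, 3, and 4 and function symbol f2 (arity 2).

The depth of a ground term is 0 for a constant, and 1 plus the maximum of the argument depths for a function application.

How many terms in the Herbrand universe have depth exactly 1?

Write N_k for the number of ground terms of depth ≤ k. A term of depth ≤ k is either a constant or a function symbol applied to arguments of depth ≤ k−1, so N_k = 5 + N_{k-1}^2.
N_0 = 5
N_1 = 5 + 5^2 = 30
Terms of depth exactly 1: N_1 − N_0 = 30 − 5 = 25.

25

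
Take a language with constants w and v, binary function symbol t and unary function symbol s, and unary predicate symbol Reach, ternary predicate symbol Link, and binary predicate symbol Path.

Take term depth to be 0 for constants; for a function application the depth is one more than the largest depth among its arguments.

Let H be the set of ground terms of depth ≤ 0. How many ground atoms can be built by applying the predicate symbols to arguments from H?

First count ground terms of depth ≤ 0.
Let N_k = |{terms of depth ≤ k}|. Then N_0 = 2 and N_k = 2 + N_{k-1}^2 + N_{k-1} for k ≥ 1 (one summand per function symbol, arity giving the exponent).
N_0 = 2
Explicitly: w, v.
So |H| = 2.
Ground atoms are formed by filling each argument slot of a predicate with a term from H, so an r-ary predicate gives |H|^r atoms:
  Reach: 2;  Link: 2^3 = 8;  Path: 2^2 = 4
Total ground atoms: 2 + 8 + 4 = 14.

14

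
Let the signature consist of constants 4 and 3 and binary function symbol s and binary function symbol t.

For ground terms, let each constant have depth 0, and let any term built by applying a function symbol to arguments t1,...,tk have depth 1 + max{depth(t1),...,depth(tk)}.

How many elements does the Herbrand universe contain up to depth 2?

Let N_k count ground terms of depth at most k. Each non-constant term of depth ≤ k is some function symbol applied to depth-≤(k−1) arguments, giving N_k = 2 + N_{k-1}^2 + N_{k-1}^2.
N_0 = 2
N_1 = 2 + 2^2 + 2^2 = 10
N_2 = 2 + 10^2 + 10^2 = 202

202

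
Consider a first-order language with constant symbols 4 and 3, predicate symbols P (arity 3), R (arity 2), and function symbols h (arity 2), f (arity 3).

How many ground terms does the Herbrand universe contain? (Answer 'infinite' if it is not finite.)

infinite

The signature has at least one function symbol (h, arity 2) and at least one constant (4).
Iterating h gives infinitely many distinct ground terms: 4, h(4, 4), h(h(4, 4), h(4, 4)), ...
So the Herbrand universe is infinite.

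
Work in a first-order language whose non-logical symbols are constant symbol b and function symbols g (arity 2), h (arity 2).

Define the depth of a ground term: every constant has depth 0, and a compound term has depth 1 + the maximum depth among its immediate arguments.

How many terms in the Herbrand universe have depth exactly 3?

704

Let N_k count ground terms of depth at most k. Each non-constant term of depth ≤ k is some function symbol applied to depth-≤(k−1) arguments, giving N_k = 1 + N_{k-1}^2 + N_{k-1}^2.
N_0 = 1
N_1 = 1 + 1^2 + 1^2 = 3
N_2 = 1 + 3^2 + 3^2 = 19
N_3 = 1 + 19^2 + 19^2 = 723
Terms of depth exactly 3: N_3 − N_2 = 723 − 19 = 704.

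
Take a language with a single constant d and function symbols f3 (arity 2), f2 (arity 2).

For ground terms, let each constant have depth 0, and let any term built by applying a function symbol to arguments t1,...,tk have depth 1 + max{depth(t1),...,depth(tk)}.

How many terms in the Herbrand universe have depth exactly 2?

16

If N_k denotes the number of depth-≤k ground terms, the 1 constant gives N_0 = 1, and each function symbol of arity r contributes N_{k-1}^r new terms at level k: N_k = 1 + N_{k-1}^2 + N_{k-1}^2.
N_0 = 1
N_1 = 1 + 1^2 + 1^2 = 3
N_2 = 1 + 3^2 + 3^2 = 19
Terms of depth exactly 2: N_2 − N_1 = 19 − 3 = 16.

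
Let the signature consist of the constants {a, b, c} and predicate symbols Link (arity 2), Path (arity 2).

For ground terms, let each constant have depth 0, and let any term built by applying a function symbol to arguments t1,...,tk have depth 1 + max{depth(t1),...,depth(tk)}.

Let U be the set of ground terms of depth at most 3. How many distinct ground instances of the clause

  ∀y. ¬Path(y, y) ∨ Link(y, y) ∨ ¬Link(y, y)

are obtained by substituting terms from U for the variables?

3

Ground terms of depth ≤ 3:
  With no function symbols every ground term is a constant, so there are exactly 3 ground terms at every depth bound.
  N_0 = 3
  N_1 = 3
  N_2 = 3
  N_3 = 3
  Explicitly: a, b, c.
So there are 3 ground terms available for substitution.
The variable y ranges independently over the available ground terms, and distinct assignments produce distinct instances.
Number of ground instances = 3.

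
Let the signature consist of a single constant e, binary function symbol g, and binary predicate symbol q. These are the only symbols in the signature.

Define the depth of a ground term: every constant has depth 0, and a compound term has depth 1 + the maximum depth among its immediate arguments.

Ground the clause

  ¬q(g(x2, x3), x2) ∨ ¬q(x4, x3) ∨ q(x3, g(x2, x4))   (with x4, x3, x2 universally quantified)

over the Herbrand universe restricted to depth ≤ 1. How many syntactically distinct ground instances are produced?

Ground terms of depth ≤ 1:
  Write N_k for the number of ground terms of depth ≤ k. A term of depth ≤ k is either a constant or a function symbol applied to arguments of depth ≤ k−1, so N_k = 1 + N_{k-1}^2.
  N_0 = 1
  N_1 = 1 + 1^2 = 2
  Explicitly: e, g(e, e).
So there are 2 ground terms available for substitution.
Each of x4, x3, x2 ranges independently over the available ground terms, and distinct assignments produce distinct instances.
Number of ground instances = 2^3 = 8.

8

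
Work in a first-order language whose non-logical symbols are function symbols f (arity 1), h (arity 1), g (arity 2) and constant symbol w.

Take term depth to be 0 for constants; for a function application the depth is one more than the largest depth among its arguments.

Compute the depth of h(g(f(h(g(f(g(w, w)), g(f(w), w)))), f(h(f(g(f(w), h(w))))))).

depth(g(w, w)) = 1 + max(0, 0) = 1
depth(f(g(w, w))) = 1 + depth(g(w, w)) = 1 + 1 = 2
depth(f(w)) = 1 + depth(w) = 1 + 0 = 1
depth(g(f(w), w)) = 1 + max(1, 0) = 2
depth(g(f(g(w, w)), g(f(w), w))) = 1 + max(2, 2) = 3
depth(h(g(f(g(w, w)), g(f(w), w)))) = 1 + depth(g(f(g(w, w)), g(f(w), w))) = 1 + 3 = 4
depth(f(h(g(f(g(w, w)), g(f(w), w))))) = 1 + depth(h(g(f(g(w, w)), g(f(w), w)))) = 1 + 4 = 5
depth(h(w)) = 1 + depth(w) = 1 + 0 = 1
depth(g(f(w), h(w))) = 1 + max(1, 1) = 2
depth(f(g(f(w), h(w)))) = 1 + depth(g(f(w), h(w))) = 1 + 2 = 3
depth(h(f(g(f(w), h(w))))) = 1 + depth(f(g(f(w), h(w)))) = 1 + 3 = 4
depth(f(h(f(g(f(w), h(w)))))) = 1 + depth(h(f(g(f(w), h(w))))) = 1 + 4 = 5
depth(g(f(h(g(f(g(w, w)), g(f(w), w)))), f(h(f(g(f(w), h(w))))))) = 1 + max(5, 5) = 6
depth(h(g(f(h(g(f(g(w, w)), g(f(w), w)))), f(h(f(g(f(w), h(w)))))))) = 1 + depth(g(f(h(g(f(g(w, w)), g(f(w), w)))), f(h(f(g(f(w), h(w))))))) = 1 + 6 = 7

7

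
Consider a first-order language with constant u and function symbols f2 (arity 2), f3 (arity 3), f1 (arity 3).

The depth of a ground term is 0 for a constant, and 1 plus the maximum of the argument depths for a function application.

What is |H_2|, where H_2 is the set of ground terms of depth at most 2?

145

Let N_k count ground terms of depth at most k. Each non-constant term of depth ≤ k is some function symbol applied to depth-≤(k−1) arguments, giving N_k = 1 + N_{k-1}^2 + N_{k-1}^3 + N_{k-1}^3.
N_0 = 1
N_1 = 1 + 1^2 + 1^3 + 1^3 = 4
N_2 = 1 + 4^2 + 4^3 + 4^3 = 145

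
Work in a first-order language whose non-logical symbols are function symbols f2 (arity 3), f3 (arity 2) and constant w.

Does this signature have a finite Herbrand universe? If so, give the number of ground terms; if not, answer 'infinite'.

The signature has at least one function symbol (f2, arity 3) and at least one constant (w).
Iterating f2 gives infinitely many distinct ground terms: w, f2(w, w, w), f2(f2(w, w, w), f2(w, w, w), f2(w, w, w)), ...
So the Herbrand universe is infinite.

infinite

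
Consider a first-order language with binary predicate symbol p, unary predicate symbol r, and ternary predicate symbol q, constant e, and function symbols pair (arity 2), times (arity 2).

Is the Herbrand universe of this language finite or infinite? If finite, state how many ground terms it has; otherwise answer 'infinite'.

infinite

The signature has at least one function symbol (pair, arity 2) and at least one constant (e).
Iterating pair gives infinitely many distinct ground terms: e, pair(e, e), pair(pair(e, e), pair(e, e)), ...
So the Herbrand universe is infinite.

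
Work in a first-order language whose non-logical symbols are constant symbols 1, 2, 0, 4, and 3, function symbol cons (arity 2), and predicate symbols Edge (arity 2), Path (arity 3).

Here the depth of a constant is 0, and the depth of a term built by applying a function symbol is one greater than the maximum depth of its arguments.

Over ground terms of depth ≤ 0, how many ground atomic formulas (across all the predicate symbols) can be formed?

First count ground terms of depth ≤ 0.
If N_k denotes the number of depth-≤k ground terms, the 5 constants give N_0 = 5, and each function symbol of arity r contributes N_{k-1}^r new terms at level k: N_k = 5 + N_{k-1}^2.
N_0 = 5
So |H| = 5.
Ground atoms are formed by filling each argument slot of a predicate with a term from H, so an r-ary predicate gives |H|^r atoms:
  Edge: 5^2 = 25;  Path: 5^3 = 125
Total ground atoms: 25 + 125 = 150.

150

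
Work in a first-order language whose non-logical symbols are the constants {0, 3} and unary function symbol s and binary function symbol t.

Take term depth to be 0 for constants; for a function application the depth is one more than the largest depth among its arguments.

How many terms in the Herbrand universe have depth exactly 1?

If N_k denotes the number of depth-≤k ground terms, the 2 constants give N_0 = 2, and each function symbol of arity r contributes N_{k-1}^r new terms at level k: N_k = 2 + N_{k-1} + N_{k-1}^2.
N_0 = 2
N_1 = 2 + 2 + 2^2 = 8
Terms of depth exactly 1: N_1 − N_0 = 8 − 2 = 6.

6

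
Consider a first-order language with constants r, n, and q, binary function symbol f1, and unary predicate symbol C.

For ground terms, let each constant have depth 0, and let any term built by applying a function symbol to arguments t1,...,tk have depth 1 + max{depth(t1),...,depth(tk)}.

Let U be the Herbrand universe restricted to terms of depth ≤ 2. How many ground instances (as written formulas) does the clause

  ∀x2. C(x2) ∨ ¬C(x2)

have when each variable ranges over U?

147

Ground terms of depth ≤ 2:
  Let N_k = |{terms of depth ≤ k}|. Then N_0 = 3 and N_k = 3 + N_{k-1}^2 for k ≥ 1 (one summand per function symbol, arity giving the exponent).
  N_0 = 3
  N_1 = 3 + 3^2 = 12
  N_2 = 3 + 12^2 = 147
So there are 147 ground terms available for substitution.
The body mentions the single quantified variable x2; since ground terms form a free algebra, no two substitutions collapse to the same formula.
Number of ground instances = 147.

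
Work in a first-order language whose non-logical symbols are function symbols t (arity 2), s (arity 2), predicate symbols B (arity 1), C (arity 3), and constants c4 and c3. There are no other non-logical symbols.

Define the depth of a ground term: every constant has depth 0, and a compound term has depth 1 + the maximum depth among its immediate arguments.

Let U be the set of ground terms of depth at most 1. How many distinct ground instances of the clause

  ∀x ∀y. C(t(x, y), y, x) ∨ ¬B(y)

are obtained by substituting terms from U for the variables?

Ground terms of depth ≤ 1:
  Let N_k count ground terms of depth at most k. Each non-constant term of depth ≤ k is some function symbol applied to depth-≤(k−1) arguments, giving N_k = 2 + N_{k-1}^2 + N_{k-1}^2.
  N_0 = 2
  N_1 = 2 + 2^2 + 2^2 = 10
  Explicitly: c4, c3, t(c4, c4), t(c4, c3), t(c3, c4), t(c3, c3), s(c4, c4), s(c4, c3), s(c3, c4), s(c3, c3).
So there are 10 ground terms available for substitution.
There are 2 variables to instantiate (x, y), each occurring in at least one literal, so different choices give different ground instances.
Number of ground instances = 10^2 = 100.

100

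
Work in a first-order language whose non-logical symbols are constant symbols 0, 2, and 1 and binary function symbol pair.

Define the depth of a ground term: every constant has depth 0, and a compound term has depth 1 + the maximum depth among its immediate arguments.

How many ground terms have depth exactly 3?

Write N_k for the number of ground terms of depth ≤ k. A term of depth ≤ k is either a constant or a function symbol applied to arguments of depth ≤ k−1, so N_k = 3 + N_{k-1}^2.
N_0 = 3
N_1 = 3 + 3^2 = 12
N_2 = 3 + 12^2 = 147
N_3 = 3 + 147^2 = 21612
Terms of depth exactly 3: N_3 − N_2 = 21612 − 147 = 21465.

21465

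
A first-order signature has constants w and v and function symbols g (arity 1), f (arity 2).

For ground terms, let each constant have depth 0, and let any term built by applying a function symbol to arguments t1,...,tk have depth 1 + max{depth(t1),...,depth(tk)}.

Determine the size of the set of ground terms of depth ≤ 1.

8

Write N_k for the number of ground terms of depth ≤ k. A term of depth ≤ k is either a constant or a function symbol applied to arguments of depth ≤ k−1, so N_k = 2 + N_{k-1} + N_{k-1}^2.
N_0 = 2
N_1 = 2 + 2 + 2^2 = 8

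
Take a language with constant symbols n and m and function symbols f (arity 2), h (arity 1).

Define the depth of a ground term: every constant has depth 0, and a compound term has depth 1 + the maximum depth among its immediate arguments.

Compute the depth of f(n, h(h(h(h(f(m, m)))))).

6

depth(f(m, m)) = 1 + max(0, 0) = 1
depth(h(f(m, m))) = 1 + depth(f(m, m)) = 1 + 1 = 2
depth(h(h(f(m, m)))) = 1 + depth(h(f(m, m))) = 1 + 2 = 3
depth(h(h(h(f(m, m))))) = 1 + depth(h(h(f(m, m)))) = 1 + 3 = 4
depth(h(h(h(h(f(m, m)))))) = 1 + depth(h(h(h(f(m, m))))) = 1 + 4 = 5
depth(f(n, h(h(h(h(f(m, m))))))) = 1 + max(0, 5) = 6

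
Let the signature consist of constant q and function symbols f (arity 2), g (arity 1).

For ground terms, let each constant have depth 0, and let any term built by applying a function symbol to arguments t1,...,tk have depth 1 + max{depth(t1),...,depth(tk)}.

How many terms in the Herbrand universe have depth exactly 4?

If N_k denotes the number of depth-≤k ground terms, the 1 constant gives N_0 = 1, and each function symbol of arity r contributes N_{k-1}^r new terms at level k: N_k = 1 + N_{k-1}^2 + N_{k-1}.
N_0 = 1
N_1 = 1 + 1^2 + 1 = 3
N_2 = 1 + 3^2 + 3 = 13
N_3 = 1 + 13^2 + 13 = 183
N_4 = 1 + 183^2 + 183 = 33673
Terms of depth exactly 4: N_4 − N_3 = 33673 − 183 = 33490.

33490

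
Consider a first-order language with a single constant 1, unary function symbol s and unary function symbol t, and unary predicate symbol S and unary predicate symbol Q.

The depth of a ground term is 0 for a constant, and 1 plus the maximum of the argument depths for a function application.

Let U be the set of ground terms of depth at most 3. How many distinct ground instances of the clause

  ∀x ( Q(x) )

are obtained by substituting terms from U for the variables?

Ground terms of depth ≤ 3:
  If N_k denotes the number of depth-≤k ground terms, the 1 constant gives N_0 = 1, and each function symbol of arity r contributes N_{k-1}^r new terms at level k: N_k = 1 + N_{k-1} + N_{k-1}.
  N_0 = 1
  N_1 = 1 + 1 + 1 = 3
  N_2 = 1 + 3 + 3 = 7
  N_3 = 1 + 7 + 7 = 15
So there are 15 ground terms available for substitution.
The body mentions the single quantified variable x; since ground terms form a free algebra, no two substitutions collapse to the same formula.
Number of ground instances = 15.

15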